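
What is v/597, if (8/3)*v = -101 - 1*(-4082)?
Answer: 3981/1592 ≈ 2.5006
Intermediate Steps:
v = 11943/8 (v = 3*(-101 - 1*(-4082))/8 = 3*(-101 + 4082)/8 = (3/8)*3981 = 11943/8 ≈ 1492.9)
v/597 = (11943/8)/597 = (11943/8)*(1/597) = 3981/1592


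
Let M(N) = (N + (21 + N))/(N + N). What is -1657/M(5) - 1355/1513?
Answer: -25112415/46903 ≈ -535.41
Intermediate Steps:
M(N) = (21 + 2*N)/(2*N) (M(N) = (21 + 2*N)/((2*N)) = (21 + 2*N)*(1/(2*N)) = (21 + 2*N)/(2*N))
-1657/M(5) - 1355/1513 = -1657*5/(21/2 + 5) - 1355/1513 = -1657/((⅕)*(31/2)) - 1355*1/1513 = -1657/31/10 - 1355/1513 = -1657*10/31 - 1355/1513 = -16570/31 - 1355/1513 = -25112415/46903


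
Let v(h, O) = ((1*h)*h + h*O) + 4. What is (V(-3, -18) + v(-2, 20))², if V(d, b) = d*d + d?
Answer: 676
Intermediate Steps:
V(d, b) = d + d² (V(d, b) = d² + d = d + d²)
v(h, O) = 4 + h² + O*h (v(h, O) = (h*h + O*h) + 4 = (h² + O*h) + 4 = 4 + h² + O*h)
(V(-3, -18) + v(-2, 20))² = (-3*(1 - 3) + (4 + (-2)² + 20*(-2)))² = (-3*(-2) + (4 + 4 - 40))² = (6 - 32)² = (-26)² = 676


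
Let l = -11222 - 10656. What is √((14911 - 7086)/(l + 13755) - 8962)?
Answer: I*√591404364573/8123 ≈ 94.673*I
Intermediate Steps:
l = -21878
√((14911 - 7086)/(l + 13755) - 8962) = √((14911 - 7086)/(-21878 + 13755) - 8962) = √(7825/(-8123) - 8962) = √(7825*(-1/8123) - 8962) = √(-7825/8123 - 8962) = √(-72806151/8123) = I*√591404364573/8123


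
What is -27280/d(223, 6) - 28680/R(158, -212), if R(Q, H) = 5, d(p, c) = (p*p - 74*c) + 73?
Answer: -141572384/24679 ≈ -5736.6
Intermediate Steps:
d(p, c) = 73 + p**2 - 74*c (d(p, c) = (p**2 - 74*c) + 73 = 73 + p**2 - 74*c)
-27280/d(223, 6) - 28680/R(158, -212) = -27280/(73 + 223**2 - 74*6) - 28680/5 = -27280/(73 + 49729 - 444) - 28680*1/5 = -27280/49358 - 5736 = -27280*1/49358 - 5736 = -13640/24679 - 5736 = -141572384/24679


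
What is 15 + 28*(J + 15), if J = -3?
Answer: 351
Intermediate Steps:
15 + 28*(J + 15) = 15 + 28*(-3 + 15) = 15 + 28*12 = 15 + 336 = 351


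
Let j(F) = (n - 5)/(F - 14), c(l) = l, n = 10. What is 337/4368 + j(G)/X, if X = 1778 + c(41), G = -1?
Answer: 203849/2648464 ≈ 0.076969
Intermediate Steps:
j(F) = 5/(-14 + F) (j(F) = (10 - 5)/(F - 14) = 5/(-14 + F))
X = 1819 (X = 1778 + 41 = 1819)
337/4368 + j(G)/X = 337/4368 + (5/(-14 - 1))/1819 = 337*(1/4368) + (5/(-15))*(1/1819) = 337/4368 + (5*(-1/15))*(1/1819) = 337/4368 - 1/3*1/1819 = 337/4368 - 1/5457 = 203849/2648464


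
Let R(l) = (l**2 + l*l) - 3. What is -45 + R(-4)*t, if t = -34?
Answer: -1031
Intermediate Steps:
R(l) = -3 + 2*l**2 (R(l) = (l**2 + l**2) - 3 = 2*l**2 - 3 = -3 + 2*l**2)
-45 + R(-4)*t = -45 + (-3 + 2*(-4)**2)*(-34) = -45 + (-3 + 2*16)*(-34) = -45 + (-3 + 32)*(-34) = -45 + 29*(-34) = -45 - 986 = -1031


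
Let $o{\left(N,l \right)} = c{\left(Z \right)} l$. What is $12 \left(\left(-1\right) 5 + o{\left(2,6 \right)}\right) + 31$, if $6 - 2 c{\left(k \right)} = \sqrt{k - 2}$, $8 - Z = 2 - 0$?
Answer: $115$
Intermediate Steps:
$Z = 6$ ($Z = 8 - \left(2 - 0\right) = 8 - \left(2 + 0\right) = 8 - 2 = 6$)
$c{\left(k \right)} = 3 - \frac{\sqrt{-2 + k}}{2}$ ($c{\left(k \right)} = 3 - \frac{\sqrt{k - 2}}{2} = 3 - \frac{\sqrt{-2 + k}}{2}$)
$o{\left(N,l \right)} = 2 l$ ($o{\left(N,l \right)} = \left(3 - \frac{\sqrt{-2 + 6}}{2}\right) l = \left(3 - \frac{\sqrt{4}}{2}\right) l = \left(3 - 1\right) l = 2 l$)
$12 \left(\left(-1\right) 5 + o{\left(2,6 \right)}\right) + 31 = 12 \left(\left(-1\right) 5 + 2 \cdot 6\right) + 31 = 12 \left(-5 + 12\right) + 31 = 12 \cdot 7 + 31 = 84 + 31 = 115$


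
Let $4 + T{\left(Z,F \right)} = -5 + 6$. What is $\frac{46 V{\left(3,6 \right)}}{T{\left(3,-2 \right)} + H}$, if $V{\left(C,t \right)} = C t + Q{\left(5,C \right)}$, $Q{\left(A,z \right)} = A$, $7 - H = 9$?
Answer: $- \frac{1058}{5} \approx -211.6$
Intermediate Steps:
$H = -2$ ($H = 7 - 9 = -2$)
$T{\left(Z,F \right)} = -3$ ($T{\left(Z,F \right)} = -4 + \left(-5 + 6\right) = -4 + 1 = -3$)
$V{\left(C,t \right)} = 5 + C t$ ($V{\left(C,t \right)} = C t + 5 = 5 + C t$)
$\frac{46 V{\left(3,6 \right)}}{T{\left(3,-2 \right)} + H} = \frac{46 \left(5 + 3 \cdot 6\right)}{-3 - 2} = \frac{46 \left(5 + 18\right)}{-5} = 46 \cdot 23 \left(- \frac{1}{5}\right) = 1058 \left(- \frac{1}{5}\right) = - \frac{1058}{5}$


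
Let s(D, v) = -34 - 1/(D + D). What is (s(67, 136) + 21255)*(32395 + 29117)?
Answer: 87458161428/67 ≈ 1.3053e+9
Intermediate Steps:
s(D, v) = -34 - 1/(2*D)
(s(67, 136) + 21255)*(32395 + 29117) = ((-34 - ½/67) + 21255)*(32395 + 29117) = ((-34 - ½*1/67) + 21255)*61512 = ((-34 - 1/134) + 21255)*61512 = (-4557/134 + 21255)*61512 = (2843613/134)*61512 = 87458161428/67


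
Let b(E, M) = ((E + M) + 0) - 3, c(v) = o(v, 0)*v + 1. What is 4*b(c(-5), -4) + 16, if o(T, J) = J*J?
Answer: -8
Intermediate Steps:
o(T, J) = J²
c(v) = 1 (c(v) = 0²*v + 1 = 0*v + 1 = 0 + 1 = 1)
b(E, M) = -3 + E + M (b(E, M) = (E + M) - 3 = -3 + E + M)
4*b(c(-5), -4) + 16 = 4*(-3 + 1 - 4) + 16 = 4*(-6) + 16 = -24 + 16 = -8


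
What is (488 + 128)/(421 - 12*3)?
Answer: 8/5 ≈ 1.6000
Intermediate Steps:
(488 + 128)/(421 - 12*3) = 616/(421 - 36) = 616/385 = 616*(1/385) = 8/5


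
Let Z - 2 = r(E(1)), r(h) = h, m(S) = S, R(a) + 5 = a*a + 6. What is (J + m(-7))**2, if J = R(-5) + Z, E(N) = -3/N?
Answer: 324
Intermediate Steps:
R(a) = 1 + a**2 (R(a) = -5 + (a*a + 6) = -5 + (a**2 + 6) = -5 + (6 + a**2) = 1 + a**2)
Z = -1 (Z = 2 - 3/1 = 2 - 3*1 = 2 - 3 = -1)
J = 25 (J = (1 + (-5)**2) - 1 = (1 + 25) - 1 = 26 - 1 = 25)
(J + m(-7))**2 = (25 - 7)**2 = 18**2 = 324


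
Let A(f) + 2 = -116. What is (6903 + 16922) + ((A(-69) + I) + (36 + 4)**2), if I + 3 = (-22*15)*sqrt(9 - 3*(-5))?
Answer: 25304 - 660*sqrt(6) ≈ 23687.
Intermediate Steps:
A(f) = -118 (A(f) = -2 - 116 = -118)
I = -3 - 660*sqrt(6) (I = -3 + (-22*15)*sqrt(9 - 3*(-5)) = -3 - 330*sqrt(9 + 15) = -3 - 660*sqrt(6) ≈ -1619.7)
(6903 + 16922) + ((A(-69) + I) + (36 + 4)**2) = (6903 + 16922) + ((-118 + (-3 - 660*sqrt(6))) + (36 + 4)**2) = 23825 + ((-121 - 660*sqrt(6)) + 40**2) = 23825 + ((-121 - 660*sqrt(6)) + 1600) = 23825 + (1479 - 660*sqrt(6)) = 25304 - 660*sqrt(6)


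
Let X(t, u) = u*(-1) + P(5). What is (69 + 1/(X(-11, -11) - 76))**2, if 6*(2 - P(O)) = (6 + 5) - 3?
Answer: 177262596/37249 ≈ 4758.9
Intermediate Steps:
P(O) = 2/3 (P(O) = 2 - ((6 + 5) - 3)/6 = 2 - (11 - 3)/6 = 2 - 1/6*8 = 2 - 4/3 = 2/3)
X(t, u) = 2/3 - u (X(t, u) = u*(-1) + 2/3 = -u + 2/3 = 2/3 - u)
(69 + 1/(X(-11, -11) - 76))**2 = (69 + 1/((2/3 - 1*(-11)) - 76))**2 = (69 + 1/((2/3 + 11) - 76))**2 = (69 + 1/(35/3 - 76))**2 = (69 + 1/(-193/3))**2 = (69 - 3/193)**2 = (13314/193)**2 = 177262596/37249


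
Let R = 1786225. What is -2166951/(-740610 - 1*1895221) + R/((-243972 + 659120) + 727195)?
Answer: 7183588534168/3011023092033 ≈ 2.3858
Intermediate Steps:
-2166951/(-740610 - 1*1895221) + R/((-243972 + 659120) + 727195) = -2166951/(-740610 - 1*1895221) + 1786225/((-243972 + 659120) + 727195) = -2166951/(-740610 - 1895221) + 1786225/(415148 + 727195) = -2166951/(-2635831) + 1786225/1142343 = -2166951*(-1/2635831) + 1786225*(1/1142343) = 2166951/2635831 + 1786225/1142343 = 7183588534168/3011023092033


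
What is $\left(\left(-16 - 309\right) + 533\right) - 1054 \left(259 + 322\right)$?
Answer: $-612166$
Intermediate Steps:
$\left(\left(-16 - 309\right) + 533\right) - 1054 \left(259 + 322\right) = \left(-325 + 533\right) - 612374 = 208 - 612374 = -612166$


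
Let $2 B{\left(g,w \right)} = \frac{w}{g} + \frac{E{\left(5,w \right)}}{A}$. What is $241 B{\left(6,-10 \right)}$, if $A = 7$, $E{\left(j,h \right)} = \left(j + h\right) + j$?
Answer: $- \frac{1205}{6} \approx -200.83$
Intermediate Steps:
$E{\left(j,h \right)} = h + 2 j$ ($E{\left(j,h \right)} = \left(h + j\right) + j = h + 2 j$)
$B{\left(g,w \right)} = \frac{5}{7} + \frac{w}{14} + \frac{w}{2 g}$ ($B{\left(g,w \right)} = \frac{\frac{w}{g} + \frac{w + 2 \cdot 5}{7}}{2} = \frac{\frac{w}{g} + \left(w + 10\right) \frac{1}{7}}{2} = \frac{\frac{w}{g} + \left(10 + w\right) \frac{1}{7}}{2} = \frac{\frac{w}{g} + \left(\frac{10}{7} + \frac{w}{7}\right)}{2} = \frac{\frac{10}{7} + \frac{w}{7} + \frac{w}{g}}{2} = \frac{5}{7} + \frac{w}{14} + \frac{w}{2 g}$)
$241 B{\left(6,-10 \right)} = 241 \frac{7 \left(-10\right) + 6 \left(10 - 10\right)}{14 \cdot 6} = 241 \cdot \frac{1}{14} \cdot \frac{1}{6} \left(-70 + 6 \cdot 0\right) = 241 \cdot \frac{1}{14} \cdot \frac{1}{6} \left(-70 + 0\right) = 241 \cdot \frac{1}{14} \cdot \frac{1}{6} \left(-70\right) = 241 \left(- \frac{5}{6}\right) = - \frac{1205}{6}$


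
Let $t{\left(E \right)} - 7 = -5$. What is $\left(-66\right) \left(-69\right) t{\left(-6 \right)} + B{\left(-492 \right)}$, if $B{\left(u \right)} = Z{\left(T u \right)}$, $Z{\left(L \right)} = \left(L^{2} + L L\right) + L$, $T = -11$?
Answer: $58594008$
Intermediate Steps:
$t{\left(E \right)} = 2$ ($t{\left(E \right)} = 7 - 5 = 2$)
$Z{\left(L \right)} = L + 2 L^{2}$ ($Z{\left(L \right)} = \left(L^{2} + L^{2}\right) + L = 2 L^{2} + L = L + 2 L^{2}$)
$B{\left(u \right)} = - 11 u \left(1 - 22 u\right)$ ($B{\left(u \right)} = - 11 u \left(1 + 2 \left(- 11 u\right)\right) = - 11 u \left(1 - 22 u\right)$)
$\left(-66\right) \left(-69\right) t{\left(-6 \right)} + B{\left(-492 \right)} = \left(-66\right) \left(-69\right) 2 + 11 \left(-492\right) \left(-1 + 22 \left(-492\right)\right) = 4554 \cdot 2 + 11 \left(-492\right) \left(-1 - 10824\right) = 9108 + 11 \left(-492\right) \left(-10825\right) = 9108 + 58584900 = 58594008$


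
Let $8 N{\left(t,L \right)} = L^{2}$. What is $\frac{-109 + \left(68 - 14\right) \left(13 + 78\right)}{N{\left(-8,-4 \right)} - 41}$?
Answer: $- \frac{4805}{39} \approx -123.21$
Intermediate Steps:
$N{\left(t,L \right)} = \frac{L^{2}}{8}$
$\frac{-109 + \left(68 - 14\right) \left(13 + 78\right)}{N{\left(-8,-4 \right)} - 41} = \frac{-109 + \left(68 - 14\right) \left(13 + 78\right)}{\frac{\left(-4\right)^{2}}{8} - 41} = \frac{-109 + 54 \cdot 91}{\frac{1}{8} \cdot 16 - 41} = \frac{-109 + 4914}{2 - 41} = \frac{4805}{-39} = 4805 \left(- \frac{1}{39}\right) = - \frac{4805}{39}$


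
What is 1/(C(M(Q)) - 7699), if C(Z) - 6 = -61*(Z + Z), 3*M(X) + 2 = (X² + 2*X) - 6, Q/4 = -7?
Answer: -1/36973 ≈ -2.7047e-5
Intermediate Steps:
Q = -28 (Q = 4*(-7) = -28)
M(X) = -8/3 + X²/3 + 2*X/3 (M(X) = -⅔ + ((X² + 2*X) - 6)/3 = -⅔ + (-6 + X² + 2*X)/3 = -⅔ + (-2 + X²/3 + 2*X/3) = -8/3 + X²/3 + 2*X/3)
C(Z) = 6 - 122*Z (C(Z) = 6 - 61*(Z + Z) = 6 - 122*Z)
1/(C(M(Q)) - 7699) = 1/((6 - 122*(-8/3 + (⅓)*(-28)² + (⅔)*(-28))) - 7699) = 1/((6 - 122*(-8/3 + (⅓)*784 - 56/3)) - 7699) = 1/((6 - 122*(-8/3 + 784/3 - 56/3)) - 7699) = 1/((6 - 122*240) - 7699) = 1/((6 - 29280) - 7699) = 1/(-29274 - 7699) = 1/(-36973) = -1/36973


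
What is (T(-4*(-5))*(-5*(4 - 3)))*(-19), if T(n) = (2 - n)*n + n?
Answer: -32300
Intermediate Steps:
T(n) = n + n*(2 - n) (T(n) = n*(2 - n) + n = n + n*(2 - n))
(T(-4*(-5))*(-5*(4 - 3)))*(-19) = (((-4*(-5))*(3 - (-4)*(-5)))*(-5*(4 - 3)))*(-19) = ((20*(3 - 1*20))*(-5*1))*(-19) = ((20*(3 - 20))*(-5))*(-19) = ((20*(-17))*(-5))*(-19) = -340*(-5)*(-19) = 1700*(-19) = -32300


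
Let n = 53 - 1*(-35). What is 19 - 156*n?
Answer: -13709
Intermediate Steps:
n = 88 (n = 53 + 35 = 88)
19 - 156*n = 19 - 156*88 = 19 - 13728 = -13709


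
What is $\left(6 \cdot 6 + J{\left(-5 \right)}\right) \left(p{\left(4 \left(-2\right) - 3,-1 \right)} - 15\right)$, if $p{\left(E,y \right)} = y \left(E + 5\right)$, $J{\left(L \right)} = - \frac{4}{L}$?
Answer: $- \frac{1656}{5} \approx -331.2$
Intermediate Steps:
$p{\left(E,y \right)} = y \left(5 + E\right)$
$\left(6 \cdot 6 + J{\left(-5 \right)}\right) \left(p{\left(4 \left(-2\right) - 3,-1 \right)} - 15\right) = \left(6 \cdot 6 - \frac{4}{-5}\right) \left(- (5 + \left(4 \left(-2\right) - 3\right)) - 15\right) = \left(36 - - \frac{4}{5}\right) \left(- (5 - 11) - 15\right) = \left(36 + \frac{4}{5}\right) \left(- (5 - 11) - 15\right) = \frac{184 \left(\left(-1\right) \left(-6\right) - 15\right)}{5} = \frac{184 \left(6 - 15\right)}{5} = \frac{184}{5} \left(-9\right) = - \frac{1656}{5}$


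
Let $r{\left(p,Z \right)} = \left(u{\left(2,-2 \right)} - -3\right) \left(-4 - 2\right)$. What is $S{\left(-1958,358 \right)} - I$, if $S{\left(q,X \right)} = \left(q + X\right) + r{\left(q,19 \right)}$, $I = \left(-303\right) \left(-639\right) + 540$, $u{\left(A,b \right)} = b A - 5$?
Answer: $-195721$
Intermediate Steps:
$u{\left(A,b \right)} = -5 + A b$ ($u{\left(A,b \right)} = A b - 5 = -5 + A b$)
$r{\left(p,Z \right)} = 36$ ($r{\left(p,Z \right)} = \left(\left(-5 + 2 \left(-2\right)\right) - -3\right) \left(-4 - 2\right) = \left(\left(-5 - 4\right) + 3\right) \left(-6\right) = \left(-9 + 3\right) \left(-6\right) = \left(-6\right) \left(-6\right) = 36$)
$I = 194157$ ($I = 193617 + 540 = 194157$)
$S{\left(q,X \right)} = 36 + X + q$ ($S{\left(q,X \right)} = \left(q + X\right) + 36 = \left(X + q\right) + 36 = 36 + X + q$)
$S{\left(-1958,358 \right)} - I = \left(36 + 358 - 1958\right) - 194157 = -1564 - 194157 = -195721$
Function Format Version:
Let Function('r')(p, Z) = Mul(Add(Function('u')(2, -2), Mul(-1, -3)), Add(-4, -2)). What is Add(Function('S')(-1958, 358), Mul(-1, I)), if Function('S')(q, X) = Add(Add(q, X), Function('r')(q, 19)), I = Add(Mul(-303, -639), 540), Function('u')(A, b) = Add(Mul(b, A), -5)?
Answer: -195721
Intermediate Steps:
Function('u')(A, b) = Add(-5, Mul(A, b)) (Function('u')(A, b) = Add(Mul(A, b), -5) = Add(-5, Mul(A, b)))
Function('r')(p, Z) = 36 (Function('r')(p, Z) = Mul(Add(Add(-5, Mul(2, -2)), Mul(-1, -3)), Add(-4, -2)) = Mul(Add(Add(-5, -4), 3), -6) = Mul(Add(-9, 3), -6) = Mul(-6, -6) = 36)
I = 194157 (I = Add(193617, 540) = 194157)
Function('S')(q, X) = Add(36, X, q) (Function('S')(q, X) = Add(Add(q, X), 36) = Add(Add(X, q), 36) = Add(36, X, q))
Add(Function('S')(-1958, 358), Mul(-1, I)) = Add(Add(36, 358, -1958), Mul(-1, 194157)) = Add(-1564, -194157) = -195721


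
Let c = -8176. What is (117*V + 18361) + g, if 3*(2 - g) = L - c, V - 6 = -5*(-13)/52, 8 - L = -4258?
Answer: 180767/12 ≈ 15064.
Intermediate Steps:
L = 4266 (L = 8 - 1*(-4258) = 8 + 4258 = 4266)
V = 29/4 (V = 6 - 5*(-13)/52 = 6 + 65*(1/52) = 6 + 5/4 = 29/4 ≈ 7.2500)
g = -12436/3 (g = 2 - (4266 - 1*(-8176))/3 = 2 - (4266 + 8176)/3 = 2 - ⅓*12442 = 2 - 12442/3 = -12436/3 ≈ -4145.3)
(117*V + 18361) + g = (117*(29/4) + 18361) - 12436/3 = (3393/4 + 18361) - 12436/3 = 76837/4 - 12436/3 = 180767/12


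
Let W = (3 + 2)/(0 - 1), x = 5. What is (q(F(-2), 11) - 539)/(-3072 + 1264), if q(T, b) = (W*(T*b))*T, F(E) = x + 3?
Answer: 4059/1808 ≈ 2.2450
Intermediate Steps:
F(E) = 8 (F(E) = 5 + 3 = 8)
W = -5 (W = 5/(-1) = 5*(-1) = -5)
q(T, b) = -5*b*T**2 (q(T, b) = (-5*T*b)*T = -5*b*T**2)
(q(F(-2), 11) - 539)/(-3072 + 1264) = (-5*11*8**2 - 539)/(-3072 + 1264) = (-5*11*64 - 539)/(-1808) = (-3520 - 539)*(-1/1808) = -4059*(-1/1808) = 4059/1808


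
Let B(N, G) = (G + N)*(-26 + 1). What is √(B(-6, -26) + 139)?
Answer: √939 ≈ 30.643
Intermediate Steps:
B(N, G) = -25*G - 25*N (B(N, G) = (G + N)*(-25) = -25*G - 25*N)
√(B(-6, -26) + 139) = √((-25*(-26) - 25*(-6)) + 139) = √((650 + 150) + 139) = √(800 + 139) = √939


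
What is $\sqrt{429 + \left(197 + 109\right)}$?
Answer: $7 \sqrt{15} \approx 27.111$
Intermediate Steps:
$\sqrt{429 + \left(197 + 109\right)} = \sqrt{429 + 306} = \sqrt{735} = 7 \sqrt{15}$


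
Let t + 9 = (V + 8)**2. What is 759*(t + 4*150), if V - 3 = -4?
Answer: 485760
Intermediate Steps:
V = -1 (V = 3 - 4 = -1)
t = 40 (t = -9 + (-1 + 8)**2 = -9 + 7**2 = -9 + 49 = 40)
759*(t + 4*150) = 759*(40 + 4*150) = 759*(40 + 600) = 759*640 = 485760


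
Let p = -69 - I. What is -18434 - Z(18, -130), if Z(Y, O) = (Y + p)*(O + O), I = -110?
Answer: -3094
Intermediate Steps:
p = 41 (p = -69 - 1*(-110) = -69 + 110 = 41)
Z(Y, O) = 2*O*(41 + Y) (Z(Y, O) = (Y + 41)*(O + O) = (41 + Y)*(2*O) = 2*O*(41 + Y))
-18434 - Z(18, -130) = -18434 - 2*(-130)*(41 + 18) = -18434 - 2*(-130)*59 = -18434 - 1*(-15340) = -18434 + 15340 = -3094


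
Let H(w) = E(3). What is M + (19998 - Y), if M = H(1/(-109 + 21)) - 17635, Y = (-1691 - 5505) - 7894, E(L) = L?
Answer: 17456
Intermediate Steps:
H(w) = 3
Y = -15090 (Y = -7196 - 7894 = -15090)
M = -17632 (M = 3 - 17635 = -17632)
M + (19998 - Y) = -17632 + (19998 - 1*(-15090)) = -17632 + (19998 + 15090) = -17632 + 35088 = 17456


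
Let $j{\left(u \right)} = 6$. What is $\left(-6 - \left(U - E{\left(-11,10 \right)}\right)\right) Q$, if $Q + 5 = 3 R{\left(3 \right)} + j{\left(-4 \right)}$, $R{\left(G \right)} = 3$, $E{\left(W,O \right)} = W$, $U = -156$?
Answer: $1390$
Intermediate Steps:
$Q = 10$ ($Q = -5 + \left(3 \cdot 3 + 6\right) = -5 + \left(9 + 6\right) = -5 + 15 = 10$)
$\left(-6 - \left(U - E{\left(-11,10 \right)}\right)\right) Q = \left(-6 - -145\right) 10 = \left(-6 + \left(-11 + 156\right)\right) 10 = \left(-6 + 145\right) 10 = 139 \cdot 10 = 1390$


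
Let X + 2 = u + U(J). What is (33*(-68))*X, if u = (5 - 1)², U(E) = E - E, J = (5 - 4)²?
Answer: -31416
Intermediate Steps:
J = 1 (J = 1² = 1)
U(E) = 0
u = 16 (u = 4² = 16)
X = 14 (X = -2 + (16 + 0) = -2 + 16 = 14)
(33*(-68))*X = (33*(-68))*14 = -2244*14 = -31416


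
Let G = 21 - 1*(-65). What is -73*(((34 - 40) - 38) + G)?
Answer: -3066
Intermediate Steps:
G = 86 (G = 21 + 65 = 86)
-73*(((34 - 40) - 38) + G) = -73*(((34 - 40) - 38) + 86) = -73*((-6 - 38) + 86) = -73*(-44 + 86) = -73*42 = -3066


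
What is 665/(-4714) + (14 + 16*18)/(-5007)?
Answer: -4753283/23602998 ≈ -0.20138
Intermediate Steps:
665/(-4714) + (14 + 16*18)/(-5007) = 665*(-1/4714) + (14 + 288)*(-1/5007) = -665/4714 + 302*(-1/5007) = -665/4714 - 302/5007 = -4753283/23602998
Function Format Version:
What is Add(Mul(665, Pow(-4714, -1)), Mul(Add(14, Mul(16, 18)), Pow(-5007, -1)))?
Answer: Rational(-4753283, 23602998) ≈ -0.20138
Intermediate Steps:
Add(Mul(665, Pow(-4714, -1)), Mul(Add(14, Mul(16, 18)), Pow(-5007, -1))) = Add(Mul(665, Rational(-1, 4714)), Mul(Add(14, 288), Rational(-1, 5007))) = Add(Rational(-665, 4714), Mul(302, Rational(-1, 5007))) = Add(Rational(-665, 4714), Rational(-302, 5007)) = Rational(-4753283, 23602998)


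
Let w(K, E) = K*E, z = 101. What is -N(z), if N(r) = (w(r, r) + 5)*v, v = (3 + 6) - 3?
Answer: -61236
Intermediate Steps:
v = 6 (v = 9 - 3 = 6)
w(K, E) = E*K
N(r) = 30 + 6*r² (N(r) = (r*r + 5)*6 = (r² + 5)*6 = (5 + r²)*6 = 30 + 6*r²)
-N(z) = -(30 + 6*101²) = -(30 + 6*10201) = -(30 + 61206) = -1*61236 = -61236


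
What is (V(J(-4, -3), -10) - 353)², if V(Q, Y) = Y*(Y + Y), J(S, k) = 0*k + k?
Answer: 23409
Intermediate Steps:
J(S, k) = k (J(S, k) = 0 + k = k)
V(Q, Y) = 2*Y² (V(Q, Y) = Y*(2*Y) = 2*Y²)
(V(J(-4, -3), -10) - 353)² = (2*(-10)² - 353)² = (2*100 - 353)² = (200 - 353)² = (-153)² = 23409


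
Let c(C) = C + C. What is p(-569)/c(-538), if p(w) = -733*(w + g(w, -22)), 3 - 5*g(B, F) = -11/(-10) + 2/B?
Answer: -11857901527/30612200 ≈ -387.36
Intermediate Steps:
g(B, F) = 19/50 - 2/(5*B) (g(B, F) = ⅗ - (-11/(-10) + 2/B)/5 = ⅗ - (-11*(-⅒) + 2/B)/5 = ⅗ - (11/10 + 2/B)/5 = ⅗ + (-11/50 - 2/(5*B)) = 19/50 - 2/(5*B))
c(C) = 2*C
p(w) = -733*w - 733*(-20 + 19*w)/(50*w) (p(w) = -733*(w + (-20 + 19*w)/(50*w)) = -733*w - 733*(-20 + 19*w)/(50*w))
p(-569)/c(-538) = (-13927/50 - 733*(-569) + (1466/5)/(-569))/((2*(-538))) = (-13927/50 + 417077 + (1466/5)*(-1/569))/(-1076) = (-13927/50 + 417077 - 1466/2845)*(-1/1076) = (11857901527/28450)*(-1/1076) = -11857901527/30612200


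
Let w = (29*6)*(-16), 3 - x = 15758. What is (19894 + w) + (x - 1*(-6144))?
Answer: 7499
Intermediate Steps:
x = -15755 (x = 3 - 1*15758 = 3 - 15758 = -15755)
w = -2784 (w = 174*(-16) = -2784)
(19894 + w) + (x - 1*(-6144)) = (19894 - 2784) + (-15755 - 1*(-6144)) = 17110 + (-15755 + 6144) = 17110 - 9611 = 7499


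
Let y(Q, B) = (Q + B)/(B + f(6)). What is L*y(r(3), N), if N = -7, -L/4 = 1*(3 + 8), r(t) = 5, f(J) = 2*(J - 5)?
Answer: -88/5 ≈ -17.600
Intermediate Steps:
f(J) = -10 + 2*J (f(J) = 2*(-5 + J) = -10 + 2*J)
L = -44 (L = -4*(3 + 8) = -4*11 = -44)
y(Q, B) = (B + Q)/(2 + B) (y(Q, B) = (Q + B)/(B + (-10 + 2*6)) = (B + Q)/(B + (-10 + 12)) = (B + Q)/(B + 2) = (B + Q)/(2 + B))
L*y(r(3), N) = -44*(-7 + 5)/(2 - 7) = -44*(-2)/(-5) = -(-44)*(-2)/5 = -44*⅖ = -88/5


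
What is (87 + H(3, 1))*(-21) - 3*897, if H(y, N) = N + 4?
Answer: -4623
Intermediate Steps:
H(y, N) = 4 + N
(87 + H(3, 1))*(-21) - 3*897 = (87 + (4 + 1))*(-21) - 3*897 = (87 + 5)*(-21) - 1*2691 = 92*(-21) - 2691 = -1932 - 2691 = -4623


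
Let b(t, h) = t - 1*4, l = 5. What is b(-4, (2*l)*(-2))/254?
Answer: -4/127 ≈ -0.031496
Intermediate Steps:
b(t, h) = -4 + t (b(t, h) = t - 4 = -4 + t)
b(-4, (2*l)*(-2))/254 = (-4 - 4)/254 = -8*1/254 = -4/127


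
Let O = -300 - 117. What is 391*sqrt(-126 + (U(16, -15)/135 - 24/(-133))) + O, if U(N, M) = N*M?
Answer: -417 + 391*I*sqrt(20313622)/399 ≈ -417.0 + 4416.7*I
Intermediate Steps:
U(N, M) = M*N
O = -417
391*sqrt(-126 + (U(16, -15)/135 - 24/(-133))) + O = 391*sqrt(-126 + (-15*16/135 - 24/(-133))) - 417 = 391*sqrt(-126 + (-240*1/135 - 24*(-1/133))) - 417 = 391*sqrt(-126 + (-16/9 + 24/133)) - 417 = 391*sqrt(-126 - 1912/1197) - 417 = 391*sqrt(-152734/1197) - 417 = 391*(I*sqrt(20313622)/399) - 417 = 391*I*sqrt(20313622)/399 - 417 = -417 + 391*I*sqrt(20313622)/399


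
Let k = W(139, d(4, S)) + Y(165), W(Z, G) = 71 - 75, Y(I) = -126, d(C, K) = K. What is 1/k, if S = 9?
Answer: -1/130 ≈ -0.0076923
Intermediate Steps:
W(Z, G) = -4
k = -130 (k = -4 - 126 = -130)
1/k = 1/(-130) = -1/130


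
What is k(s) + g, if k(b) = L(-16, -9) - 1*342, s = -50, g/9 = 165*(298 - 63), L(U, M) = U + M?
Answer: 348608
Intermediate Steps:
L(U, M) = M + U
g = 348975 (g = 9*(165*(298 - 63)) = 9*(165*235) = 9*38775 = 348975)
k(b) = -367 (k(b) = (-9 - 16) - 1*342 = -25 - 342 = -367)
k(s) + g = -367 + 348975 = 348608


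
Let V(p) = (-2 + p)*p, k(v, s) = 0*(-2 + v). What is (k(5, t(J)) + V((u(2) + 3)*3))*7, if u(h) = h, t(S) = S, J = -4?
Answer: 1365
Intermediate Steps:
k(v, s) = 0
V(p) = p*(-2 + p)
(k(5, t(J)) + V((u(2) + 3)*3))*7 = (0 + ((2 + 3)*3)*(-2 + (2 + 3)*3))*7 = (0 + (5*3)*(-2 + 5*3))*7 = (0 + 15*(-2 + 15))*7 = (0 + 15*13)*7 = (0 + 195)*7 = 195*7 = 1365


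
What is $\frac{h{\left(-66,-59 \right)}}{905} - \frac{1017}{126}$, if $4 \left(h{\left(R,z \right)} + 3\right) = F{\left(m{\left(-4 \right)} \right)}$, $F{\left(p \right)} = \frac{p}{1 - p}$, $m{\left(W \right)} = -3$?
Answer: $- \frac{818477}{101360} \approx -8.075$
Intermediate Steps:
$h{\left(R,z \right)} = - \frac{51}{16}$ ($h{\left(R,z \right)} = -3 + \frac{\left(-1\right) \left(-3\right) \frac{1}{-1 - 3}}{4} = -3 + \frac{\left(-1\right) \left(-3\right) \frac{1}{-4}}{4} = -3 + \frac{\left(-1\right) \left(-3\right) \left(- \frac{1}{4}\right)}{4} = -3 + \frac{1}{4} \left(- \frac{3}{4}\right) = -3 - \frac{3}{16} = - \frac{51}{16}$)
$\frac{h{\left(-66,-59 \right)}}{905} - \frac{1017}{126} = - \frac{51}{16 \cdot 905} - \frac{1017}{126} = \left(- \frac{51}{16}\right) \frac{1}{905} - \frac{113}{14} = - \frac{51}{14480} - \frac{113}{14} = - \frac{818477}{101360}$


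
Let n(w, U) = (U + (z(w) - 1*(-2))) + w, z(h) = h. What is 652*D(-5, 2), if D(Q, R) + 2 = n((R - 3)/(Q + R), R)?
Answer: 5216/3 ≈ 1738.7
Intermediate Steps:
n(w, U) = 2 + U + 2*w (n(w, U) = (U + (w - 1*(-2))) + w = (U + (w + 2)) + w = (U + (2 + w)) + w = (2 + U + w) + w = 2 + U + 2*w)
D(Q, R) = R + 2*(-3 + R)/(Q + R) (D(Q, R) = -2 + (2 + R + 2*((R - 3)/(Q + R))) = -2 + (2 + R + 2*((-3 + R)/(Q + R))) = -2 + (2 + R + 2*(-3 + R)/(Q + R)) = R + 2*(-3 + R)/(Q + R))
652*D(-5, 2) = 652*((-6 + 2*2 + 2*(-5 + 2))/(-5 + 2)) = 652*((-6 + 4 + 2*(-3))/(-3)) = 652*(-(-6 + 4 - 6)/3) = 652*(-⅓*(-8)) = 652*(8/3) = 5216/3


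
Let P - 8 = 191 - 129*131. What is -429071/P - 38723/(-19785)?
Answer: 1827168767/66081900 ≈ 27.650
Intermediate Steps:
P = -16700 (P = 8 + (191 - 129*131) = 8 + (191 - 16899) = 8 - 16708 = -16700)
-429071/P - 38723/(-19785) = -429071/(-16700) - 38723/(-19785) = -429071*(-1/16700) - 38723*(-1/19785) = 429071/16700 + 38723/19785 = 1827168767/66081900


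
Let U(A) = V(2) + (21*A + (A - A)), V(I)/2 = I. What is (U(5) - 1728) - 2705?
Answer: -4324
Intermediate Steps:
V(I) = 2*I
U(A) = 4 + 21*A (U(A) = 2*2 + (21*A + (A - A)) = 4 + (21*A + 0) = 4 + 21*A)
(U(5) - 1728) - 2705 = ((4 + 21*5) - 1728) - 2705 = ((4 + 105) - 1728) - 2705 = (109 - 1728) - 2705 = -1619 - 2705 = -4324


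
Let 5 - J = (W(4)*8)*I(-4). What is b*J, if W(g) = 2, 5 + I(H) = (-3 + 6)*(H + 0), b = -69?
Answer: -19113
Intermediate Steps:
I(H) = -5 + 3*H (I(H) = -5 + (-3 + 6)*(H + 0) = -5 + 3*H)
J = 277 (J = 5 - 2*8*(-5 + 3*(-4)) = 5 - 16*(-5 - 12) = 5 - 16*(-17) = 5 - 1*(-272) = 5 + 272 = 277)
b*J = -69*277 = -19113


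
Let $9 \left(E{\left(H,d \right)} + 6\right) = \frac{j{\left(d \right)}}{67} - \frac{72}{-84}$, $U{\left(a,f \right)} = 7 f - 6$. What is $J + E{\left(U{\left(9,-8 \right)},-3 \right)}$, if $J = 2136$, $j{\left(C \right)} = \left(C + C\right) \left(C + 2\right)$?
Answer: $\frac{2997058}{1407} \approx 2130.1$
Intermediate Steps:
$j{\left(C \right)} = 2 C \left(2 + C\right)$
$U{\left(a,f \right)} = -6 + 7 f$
$E{\left(H,d \right)} = - \frac{124}{21} + \frac{2 d \left(2 + d\right)}{603}$ ($E{\left(H,d \right)} = -6 + \frac{\frac{2 d \left(2 + d\right)}{67} - \frac{72}{-84}}{9} = -6 + \frac{2 d \left(2 + d\right) \frac{1}{67} - - \frac{6}{7}}{9} = -6 + \frac{\frac{2 d \left(2 + d\right)}{67} + \frac{6}{7}}{9} = -6 + \frac{\frac{6}{7} + \frac{2 d \left(2 + d\right)}{67}}{9} = -6 + \left(\frac{2}{21} + \frac{2 d \left(2 + d\right)}{603}\right) = - \frac{124}{21} + \frac{2 d \left(2 + d\right)}{603}$)
$J + E{\left(U{\left(9,-8 \right)},-3 \right)} = 2136 - \left(\frac{124}{21} + \frac{2 \left(2 - 3\right)}{201}\right) = 2136 - \left(\frac{124}{21} + \frac{2}{201} \left(-1\right)\right) = 2136 + \left(- \frac{124}{21} + \frac{2}{201}\right) = 2136 - \frac{8294}{1407} = \frac{2997058}{1407}$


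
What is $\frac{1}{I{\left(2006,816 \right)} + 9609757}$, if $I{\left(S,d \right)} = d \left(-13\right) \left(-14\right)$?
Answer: $\frac{1}{9758269} \approx 1.0248 \cdot 10^{-7}$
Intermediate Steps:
$I{\left(S,d \right)} = 182 d$ ($I{\left(S,d \right)} = - 13 d \left(-14\right) = 182 d$)
$\frac{1}{I{\left(2006,816 \right)} + 9609757} = \frac{1}{182 \cdot 816 + 9609757} = \frac{1}{148512 + 9609757} = \frac{1}{9758269}$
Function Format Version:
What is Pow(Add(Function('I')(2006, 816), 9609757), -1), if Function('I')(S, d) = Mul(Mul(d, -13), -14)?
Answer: Rational(1, 9758269) ≈ 1.0248e-7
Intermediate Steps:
Function('I')(S, d) = Mul(182, d) (Function('I')(S, d) = Mul(Mul(-13, d), -14) = Mul(182, d))
Pow(Add(Function('I')(2006, 816), 9609757), -1) = Pow(Add(Mul(182, 816), 9609757), -1) = Pow(Add(148512, 9609757), -1) = Pow(9758269, -1) = Rational(1, 9758269)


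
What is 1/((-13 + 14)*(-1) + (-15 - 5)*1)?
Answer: -1/21 ≈ -0.047619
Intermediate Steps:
1/((-13 + 14)*(-1) + (-15 - 5)*1) = 1/(1*(-1) - 20*1) = 1/(-1 - 20) = 1/(-21) = -1/21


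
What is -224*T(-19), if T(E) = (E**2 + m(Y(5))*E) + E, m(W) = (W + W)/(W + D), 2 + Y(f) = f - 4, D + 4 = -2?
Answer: -75392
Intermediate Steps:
D = -6 (D = -4 - 2 = -6)
Y(f) = -6 + f (Y(f) = -2 + (f - 4) = -2 + (-4 + f) = -6 + f)
m(W) = 2*W/(-6 + W) (m(W) = (W + W)/(W - 6) = (2*W)/(-6 + W) = 2*W/(-6 + W))
T(E) = E**2 + 9*E/7 (T(E) = (E**2 + (2*(-6 + 5)/(-6 + (-6 + 5)))*E) + E = (E**2 + (2*(-1)/(-6 - 1))*E) + E = (E**2 + (2*(-1)/(-7))*E) + E = (E**2 + (2*(-1)*(-1/7))*E) + E = (E**2 + 2*E/7) + E = E**2 + 9*E/7)
-224*T(-19) = -32*(-19)*(9 + 7*(-19)) = -32*(-19)*(9 - 133) = -32*(-19)*(-124) = -224*2356/7 = -75392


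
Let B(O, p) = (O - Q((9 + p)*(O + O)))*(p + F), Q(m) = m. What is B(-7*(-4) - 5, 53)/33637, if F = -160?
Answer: 302703/33637 ≈ 8.9991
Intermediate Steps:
B(O, p) = (-160 + p)*(O - 2*O*(9 + p)) (B(O, p) = (O - (9 + p)*(O + O))*(p - 160) = (O - (9 + p)*2*O)*(-160 + p) = (O - 2*O*(9 + p))*(-160 + p) = (-160 + p)*(O - 2*O*(9 + p)))
B(-7*(-4) - 5, 53)/33637 = ((-7*(-4) - 5)*(2720 - 2*53² + 303*53))/33637 = ((28 - 5)*(2720 - 2*2809 + 16059))*(1/33637) = (23*(2720 - 5618 + 16059))*(1/33637) = (23*13161)*(1/33637) = 302703*(1/33637) = 302703/33637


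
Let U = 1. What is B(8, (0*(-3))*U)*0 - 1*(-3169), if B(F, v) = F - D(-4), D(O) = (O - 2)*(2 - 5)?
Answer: 3169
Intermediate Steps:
D(O) = 6 - 3*O (D(O) = (-2 + O)*(-3) = 6 - 3*O)
B(F, v) = -18 + F (B(F, v) = F - (6 - 3*(-4)) = F - (6 + 12) = F - 1*18 = F - 18 = -18 + F)
B(8, (0*(-3))*U)*0 - 1*(-3169) = (-18 + 8)*0 - 1*(-3169) = -10*0 + 3169 = 0 + 3169 = 3169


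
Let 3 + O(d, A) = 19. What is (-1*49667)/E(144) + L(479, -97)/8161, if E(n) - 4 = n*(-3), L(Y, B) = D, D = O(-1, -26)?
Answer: 405339235/3492908 ≈ 116.05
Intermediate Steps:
O(d, A) = 16 (O(d, A) = -3 + 19 = 16)
D = 16
L(Y, B) = 16
E(n) = 4 - 3*n (E(n) = 4 + n*(-3) = 4 - 3*n)
(-1*49667)/E(144) + L(479, -97)/8161 = (-1*49667)/(4 - 3*144) + 16/8161 = -49667/(4 - 432) + 16*(1/8161) = -49667/(-428) + 16/8161 = -49667*(-1/428) + 16/8161 = 49667/428 + 16/8161 = 405339235/3492908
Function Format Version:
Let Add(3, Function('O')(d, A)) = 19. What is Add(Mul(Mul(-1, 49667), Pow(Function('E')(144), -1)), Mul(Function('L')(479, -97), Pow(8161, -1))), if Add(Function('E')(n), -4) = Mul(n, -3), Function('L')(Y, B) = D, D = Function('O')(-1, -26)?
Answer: Rational(405339235, 3492908) ≈ 116.05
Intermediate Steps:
Function('O')(d, A) = 16 (Function('O')(d, A) = Add(-3, 19) = 16)
D = 16
Function('L')(Y, B) = 16
Function('E')(n) = Add(4, Mul(-3, n)) (Function('E')(n) = Add(4, Mul(n, -3)) = Add(4, Mul(-3, n)))
Add(Mul(Mul(-1, 49667), Pow(Function('E')(144), -1)), Mul(Function('L')(479, -97), Pow(8161, -1))) = Add(Mul(Mul(-1, 49667), Pow(Add(4, Mul(-3, 144)), -1)), Mul(16, Pow(8161, -1))) = Add(Mul(-49667, Pow(Add(4, -432), -1)), Mul(16, Rational(1, 8161))) = Add(Mul(-49667, Pow(-428, -1)), Rational(16, 8161)) = Add(Mul(-49667, Rational(-1, 428)), Rational(16, 8161)) = Add(Rational(49667, 428), Rational(16, 8161)) = Rational(405339235, 3492908)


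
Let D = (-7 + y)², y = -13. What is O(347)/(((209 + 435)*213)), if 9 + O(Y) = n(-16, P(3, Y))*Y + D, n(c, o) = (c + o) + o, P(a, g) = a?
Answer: -3079/137172 ≈ -0.022446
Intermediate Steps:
n(c, o) = c + 2*o
D = 400 (D = (-7 - 13)² = (-20)² = 400)
O(Y) = 391 - 10*Y (O(Y) = -9 + ((-16 + 2*3)*Y + 400) = -9 + ((-16 + 6)*Y + 400) = -9 + (-10*Y + 400) = -9 + (400 - 10*Y) = 391 - 10*Y)
O(347)/(((209 + 435)*213)) = (391 - 10*347)/(((209 + 435)*213)) = (391 - 3470)/((644*213)) = -3079/137172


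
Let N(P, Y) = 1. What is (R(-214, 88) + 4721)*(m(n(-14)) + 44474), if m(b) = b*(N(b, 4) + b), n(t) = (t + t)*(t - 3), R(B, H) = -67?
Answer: 1263682004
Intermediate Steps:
n(t) = 2*t*(-3 + t) (n(t) = (2*t)*(-3 + t) = 2*t*(-3 + t))
m(b) = b*(1 + b)
(R(-214, 88) + 4721)*(m(n(-14)) + 44474) = (-67 + 4721)*((2*(-14)*(-3 - 14))*(1 + 2*(-14)*(-3 - 14)) + 44474) = 4654*((2*(-14)*(-17))*(1 + 2*(-14)*(-17)) + 44474) = 4654*(476*(1 + 476) + 44474) = 4654*(476*477 + 44474) = 4654*(227052 + 44474) = 4654*271526 = 1263682004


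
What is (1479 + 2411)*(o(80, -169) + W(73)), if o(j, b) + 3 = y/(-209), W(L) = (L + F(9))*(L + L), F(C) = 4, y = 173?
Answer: 9136746420/209 ≈ 4.3716e+7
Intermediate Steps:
W(L) = 2*L*(4 + L) (W(L) = (L + 4)*(L + L) = (4 + L)*(2*L) = 2*L*(4 + L))
o(j, b) = -800/209 (o(j, b) = -3 + 173/(-209) = -3 + 173*(-1/209) = -3 - 173/209 = -800/209)
(1479 + 2411)*(o(80, -169) + W(73)) = (1479 + 2411)*(-800/209 + 2*73*(4 + 73)) = 3890*(-800/209 + 2*73*77) = 3890*(-800/209 + 11242) = 3890*(2348778/209) = 9136746420/209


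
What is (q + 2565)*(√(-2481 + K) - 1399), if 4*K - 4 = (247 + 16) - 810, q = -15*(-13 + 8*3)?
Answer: -3357600 + 3600*I*√1163 ≈ -3.3576e+6 + 1.2277e+5*I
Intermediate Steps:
q = -165 (q = -15*(-13 + 24) = -15*11 = -165)
K = -543/4 (K = 1 + ((247 + 16) - 810)/4 = 1 + (263 - 810)/4 = 1 + (¼)*(-547) = 1 - 547/4 = -543/4 ≈ -135.75)
(q + 2565)*(√(-2481 + K) - 1399) = (-165 + 2565)*(√(-2481 - 543/4) - 1399) = 2400*(√(-10467/4) - 1399) = 2400*(3*I*√1163/2 - 1399) = 2400*(-1399 + 3*I*√1163/2) = -3357600 + 3600*I*√1163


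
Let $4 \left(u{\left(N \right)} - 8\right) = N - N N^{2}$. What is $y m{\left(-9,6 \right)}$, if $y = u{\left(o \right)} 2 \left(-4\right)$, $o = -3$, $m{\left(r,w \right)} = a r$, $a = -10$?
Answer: $-10080$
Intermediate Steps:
$m{\left(r,w \right)} = - 10 r$
$u{\left(N \right)} = 8 - \frac{N^{3}}{4} + \frac{N}{4}$ ($u{\left(N \right)} = 8 + \frac{N - N N^{2}}{4} = 8 + \frac{N - N^{3}}{4} = 8 - \left(- \frac{N}{4} + \frac{N^{3}}{4}\right) = 8 - \frac{N^{3}}{4} + \frac{N}{4}$)
$y = -112$ ($y = \left(8 - \frac{\left(-3\right)^{3}}{4} + \frac{1}{4} \left(-3\right)\right) 2 \left(-4\right) = \left(8 - - \frac{27}{4} - \frac{3}{4}\right) 2 \left(-4\right) = \left(8 + \frac{27}{4} - \frac{3}{4}\right) 2 \left(-4\right) = 14 \cdot 2 \left(-4\right) = 28 \left(-4\right) = -112$)
$y m{\left(-9,6 \right)} = - 112 \left(\left(-10\right) \left(-9\right)\right) = \left(-112\right) 90 = -10080$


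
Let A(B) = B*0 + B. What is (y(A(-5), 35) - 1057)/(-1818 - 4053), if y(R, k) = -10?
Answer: 1067/5871 ≈ 0.18174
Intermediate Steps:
A(B) = B (A(B) = 0 + B = B)
(y(A(-5), 35) - 1057)/(-1818 - 4053) = (-10 - 1057)/(-1818 - 4053) = -1067/(-5871) = -1067*(-1/5871) = 1067/5871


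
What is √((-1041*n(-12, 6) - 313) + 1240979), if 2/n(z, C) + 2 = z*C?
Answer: √1698510271/37 ≈ 1113.9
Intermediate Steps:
n(z, C) = 2/(-2 + C*z) (n(z, C) = 2/(-2 + z*C) = 2/(-2 + C*z))
√((-1041*n(-12, 6) - 313) + 1240979) = √((-2082/(-2 + 6*(-12)) - 313) + 1240979) = √((-2082/(-2 - 72) - 313) + 1240979) = √((-2082/(-74) - 313) + 1240979) = √((-2082*(-1)/74 - 313) + 1240979) = √((-1041*(-1/37) - 313) + 1240979) = √((1041/37 - 313) + 1240979) = √(-10540/37 + 1240979) = √(45905683/37) = √1698510271/37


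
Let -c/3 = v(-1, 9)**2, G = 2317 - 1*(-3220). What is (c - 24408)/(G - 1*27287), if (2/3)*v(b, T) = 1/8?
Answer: 83313/74240 ≈ 1.1222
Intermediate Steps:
v(b, T) = 3/16 (v(b, T) = (3/2)/8 = (3/2)*(1/8) = 3/16)
G = 5537 (G = 2317 + 3220 = 5537)
c = -27/256 (c = -3*(3/16)**2 = -3*9/256 = -27/256 ≈ -0.10547)
(c - 24408)/(G - 1*27287) = (-27/256 - 24408)/(5537 - 1*27287) = -6248475/(256*(5537 - 27287)) = -6248475/256/(-21750) = -6248475/256*(-1/21750) = 83313/74240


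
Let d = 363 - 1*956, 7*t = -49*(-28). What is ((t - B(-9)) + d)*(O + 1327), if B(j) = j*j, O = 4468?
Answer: -2770010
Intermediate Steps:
t = 196 (t = (-49*(-28))/7 = (1/7)*1372 = 196)
d = -593 (d = 363 - 956 = -593)
B(j) = j**2
((t - B(-9)) + d)*(O + 1327) = ((196 - 1*(-9)**2) - 593)*(4468 + 1327) = ((196 - 1*81) - 593)*5795 = ((196 - 81) - 593)*5795 = (115 - 593)*5795 = -478*5795 = -2770010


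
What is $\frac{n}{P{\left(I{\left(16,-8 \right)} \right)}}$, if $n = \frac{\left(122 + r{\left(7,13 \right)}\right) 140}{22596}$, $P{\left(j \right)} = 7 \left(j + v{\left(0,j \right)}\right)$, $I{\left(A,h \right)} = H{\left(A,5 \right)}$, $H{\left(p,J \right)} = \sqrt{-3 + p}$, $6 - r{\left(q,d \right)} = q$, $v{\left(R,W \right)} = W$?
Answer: $\frac{605 \sqrt{13}}{146874} \approx 0.014852$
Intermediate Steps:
$r{\left(q,d \right)} = 6 - q$
$I{\left(A,h \right)} = \sqrt{-3 + A}$
$P{\left(j \right)} = 14 j$ ($P{\left(j \right)} = 7 \left(j + j\right) = 7 \cdot 2 j = 14 j$)
$n = \frac{605}{807}$ ($n = \frac{\left(122 + \left(6 - 7\right)\right) 140}{22596} = \left(122 + \left(6 - 7\right)\right) 140 \cdot \frac{1}{22596} = \left(122 - 1\right) 140 \cdot \frac{1}{22596} = 121 \cdot 140 \cdot \frac{1}{22596} = 16940 \cdot \frac{1}{22596} = \frac{605}{807} \approx 0.74969$)
$\frac{n}{P{\left(I{\left(16,-8 \right)} \right)}} = \frac{605}{807 \cdot 14 \sqrt{-3 + 16}} = \frac{605}{807 \cdot 14 \sqrt{13}} = \frac{605 \frac{\sqrt{13}}{182}}{807} = \frac{605 \sqrt{13}}{146874}$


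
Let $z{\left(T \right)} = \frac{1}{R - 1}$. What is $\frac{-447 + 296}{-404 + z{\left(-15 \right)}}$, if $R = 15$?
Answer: $\frac{2114}{5655} \approx 0.37383$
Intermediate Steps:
$z{\left(T \right)} = \frac{1}{14}$ ($z{\left(T \right)} = \frac{1}{15 - 1} = \frac{1}{14}$)
$\frac{-447 + 296}{-404 + z{\left(-15 \right)}} = \frac{-447 + 296}{-404 + \frac{1}{14}} = - \frac{151}{- \frac{5655}{14}} = \left(-151\right) \left(- \frac{14}{5655}\right) = \frac{2114}{5655}$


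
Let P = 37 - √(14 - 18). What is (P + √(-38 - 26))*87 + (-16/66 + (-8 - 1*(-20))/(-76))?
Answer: 2018062/627 + 522*I ≈ 3218.6 + 522.0*I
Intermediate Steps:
P = 37 - 2*I (P = 37 - √(-4) = 37 - 2*I ≈ 37.0 - 2.0*I)
(P + √(-38 - 26))*87 + (-16/66 + (-8 - 1*(-20))/(-76)) = ((37 - 2*I) + √(-38 - 26))*87 + (-16/66 + (-8 - 1*(-20))/(-76)) = ((37 - 2*I) + √(-64))*87 + (-16*1/66 + (-8 + 20)*(-1/76)) = ((37 - 2*I) + 8*I)*87 + (-8/33 + 12*(-1/76)) = (37 + 6*I)*87 + (-8/33 - 3/19) = (3219 + 522*I) - 251/627 = 2018062/627 + 522*I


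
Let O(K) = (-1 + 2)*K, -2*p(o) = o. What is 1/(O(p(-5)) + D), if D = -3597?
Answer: -2/7189 ≈ -0.00027820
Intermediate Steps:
p(o) = -o/2
O(K) = K (O(K) = 1*K = K)
1/(O(p(-5)) + D) = 1/(-½*(-5) - 3597) = 1/(5/2 - 3597) = 1/(-7189/2) = -2/7189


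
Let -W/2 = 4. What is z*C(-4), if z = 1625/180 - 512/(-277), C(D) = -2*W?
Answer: 433828/2493 ≈ 174.02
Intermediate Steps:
W = -8 (W = -2*4 = -8)
C(D) = 16 (C(D) = -2*(-8) = 16)
z = 108457/9972 (z = 1625*(1/180) - 512*(-1/277) = 325/36 + 512/277 = 108457/9972 ≈ 10.876)
z*C(-4) = (108457/9972)*16 = 433828/2493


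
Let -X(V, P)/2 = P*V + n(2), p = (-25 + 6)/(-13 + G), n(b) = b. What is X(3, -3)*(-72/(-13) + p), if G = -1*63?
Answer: 2107/26 ≈ 81.038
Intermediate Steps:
G = -63
p = ¼ (p = (-25 + 6)/(-13 - 63) = -19/(-76) = -19*(-1/76) = ¼ ≈ 0.25000)
X(V, P) = -4 - 2*P*V (X(V, P) = -2*(P*V + 2) = -2*(2 + P*V) = -4 - 2*P*V)
X(3, -3)*(-72/(-13) + p) = (-4 - 2*(-3)*3)*(-72/(-13) + ¼) = (-4 + 18)*(-72*(-1/13) + ¼) = 14*(72/13 + ¼) = 14*(301/52) = 2107/26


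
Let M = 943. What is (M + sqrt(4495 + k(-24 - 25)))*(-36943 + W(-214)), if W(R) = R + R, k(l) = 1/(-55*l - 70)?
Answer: -35240853 - 49828*sqrt(77433405)/175 ≈ -3.7746e+7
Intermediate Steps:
k(l) = 1/(-70 - 55*l)
W(R) = 2*R
(M + sqrt(4495 + k(-24 - 25)))*(-36943 + W(-214)) = (943 + sqrt(4495 - 1/(70 + 55*(-24 - 25))))*(-36943 + 2*(-214)) = (943 + sqrt(4495 - 1/(70 + 55*(-49))))*(-36943 - 428) = (943 + sqrt(4495 - 1/(70 - 2695)))*(-37371) = (943 + sqrt(4495 - 1/(-2625)))*(-37371) = (943 + sqrt(4495 - 1*(-1/2625)))*(-37371) = (943 + sqrt(4495 + 1/2625))*(-37371) = (943 + sqrt(11799376/2625))*(-37371) = (943 + 4*sqrt(77433405)/525)*(-37371) = -35240853 - 49828*sqrt(77433405)/175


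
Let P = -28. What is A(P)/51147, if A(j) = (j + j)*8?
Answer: -448/51147 ≈ -0.0087591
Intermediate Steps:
A(j) = 16*j (A(j) = (2*j)*8 = 16*j)
A(P)/51147 = (16*(-28))/51147 = -448*1/51147 = -448/51147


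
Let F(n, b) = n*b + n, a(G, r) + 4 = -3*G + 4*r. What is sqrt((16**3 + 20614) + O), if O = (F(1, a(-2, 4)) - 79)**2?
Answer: sqrt(28310) ≈ 168.26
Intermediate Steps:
a(G, r) = -4 - 3*G + 4*r (a(G, r) = -4 + (-3*G + 4*r) = -4 - 3*G + 4*r)
F(n, b) = n + b*n (F(n, b) = b*n + n = n + b*n)
O = 3600 (O = (1*(1 + (-4 - 3*(-2) + 4*4)) - 79)**2 = (1*(1 + (-4 + 6 + 16)) - 79)**2 = (1*(1 + 18) - 79)**2 = (1*19 - 79)**2 = (19 - 79)**2 = (-60)**2 = 3600)
sqrt((16**3 + 20614) + O) = sqrt((16**3 + 20614) + 3600) = sqrt((4096 + 20614) + 3600) = sqrt(24710 + 3600) = sqrt(28310)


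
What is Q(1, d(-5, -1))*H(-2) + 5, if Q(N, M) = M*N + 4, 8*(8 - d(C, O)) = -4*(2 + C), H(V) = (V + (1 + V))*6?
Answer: -184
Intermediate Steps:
H(V) = 6 + 12*V (H(V) = (1 + 2*V)*6 = 6 + 12*V)
d(C, O) = 9 + C/2 (d(C, O) = 8 - (-1)*(2 + C)/2 = 8 - (-8 - 4*C)/8 = 8 + (1 + C/2) = 9 + C/2)
Q(N, M) = 4 + M*N
Q(1, d(-5, -1))*H(-2) + 5 = (4 + (9 + (1/2)*(-5))*1)*(6 + 12*(-2)) + 5 = (4 + (9 - 5/2)*1)*(6 - 24) + 5 = (4 + (13/2)*1)*(-18) + 5 = (4 + 13/2)*(-18) + 5 = (21/2)*(-18) + 5 = -189 + 5 = -184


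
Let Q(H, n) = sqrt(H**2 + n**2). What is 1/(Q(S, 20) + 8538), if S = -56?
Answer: 4269/36446954 - sqrt(221)/18223477 ≈ 0.00011631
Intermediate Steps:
1/(Q(S, 20) + 8538) = 1/(sqrt((-56)**2 + 20**2) + 8538) = 1/(sqrt(3136 + 400) + 8538) = 1/(sqrt(3536) + 8538) = 1/(4*sqrt(221) + 8538) = 1/(8538 + 4*sqrt(221))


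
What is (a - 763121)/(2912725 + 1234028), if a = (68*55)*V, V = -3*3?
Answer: -796781/4146753 ≈ -0.19215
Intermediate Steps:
V = -9
a = -33660 (a = (68*55)*(-9) = 3740*(-9) = -33660)
(a - 763121)/(2912725 + 1234028) = (-33660 - 763121)/(2912725 + 1234028) = -796781/4146753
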